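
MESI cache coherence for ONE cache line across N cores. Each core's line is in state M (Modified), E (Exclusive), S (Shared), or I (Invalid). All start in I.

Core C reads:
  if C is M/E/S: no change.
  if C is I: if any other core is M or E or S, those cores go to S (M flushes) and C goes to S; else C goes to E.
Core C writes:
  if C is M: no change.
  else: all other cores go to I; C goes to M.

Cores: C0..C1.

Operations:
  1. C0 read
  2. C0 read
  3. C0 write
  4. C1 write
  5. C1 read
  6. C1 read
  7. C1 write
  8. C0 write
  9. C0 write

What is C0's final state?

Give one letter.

Answer: M

Derivation:
Op 1: C0 read [C0 read from I: no other sharers -> C0=E (exclusive)] -> [E,I]
Op 2: C0 read [C0 read: already in E, no change] -> [E,I]
Op 3: C0 write [C0 write: invalidate none -> C0=M] -> [M,I]
Op 4: C1 write [C1 write: invalidate ['C0=M'] -> C1=M] -> [I,M]
Op 5: C1 read [C1 read: already in M, no change] -> [I,M]
Op 6: C1 read [C1 read: already in M, no change] -> [I,M]
Op 7: C1 write [C1 write: already M (modified), no change] -> [I,M]
Op 8: C0 write [C0 write: invalidate ['C1=M'] -> C0=M] -> [M,I]
Op 9: C0 write [C0 write: already M (modified), no change] -> [M,I]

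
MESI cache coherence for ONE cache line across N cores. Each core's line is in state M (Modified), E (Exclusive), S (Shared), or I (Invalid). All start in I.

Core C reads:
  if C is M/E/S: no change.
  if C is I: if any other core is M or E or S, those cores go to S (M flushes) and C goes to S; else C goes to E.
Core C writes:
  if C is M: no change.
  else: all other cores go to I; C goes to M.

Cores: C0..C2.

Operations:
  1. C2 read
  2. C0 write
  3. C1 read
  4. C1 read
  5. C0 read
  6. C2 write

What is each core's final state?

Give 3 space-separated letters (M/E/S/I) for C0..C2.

Answer: I I M

Derivation:
Op 1: C2 read [C2 read from I: no other sharers -> C2=E (exclusive)] -> [I,I,E]
Op 2: C0 write [C0 write: invalidate ['C2=E'] -> C0=M] -> [M,I,I]
Op 3: C1 read [C1 read from I: others=['C0=M'] -> C1=S, others downsized to S] -> [S,S,I]
Op 4: C1 read [C1 read: already in S, no change] -> [S,S,I]
Op 5: C0 read [C0 read: already in S, no change] -> [S,S,I]
Op 6: C2 write [C2 write: invalidate ['C0=S', 'C1=S'] -> C2=M] -> [I,I,M]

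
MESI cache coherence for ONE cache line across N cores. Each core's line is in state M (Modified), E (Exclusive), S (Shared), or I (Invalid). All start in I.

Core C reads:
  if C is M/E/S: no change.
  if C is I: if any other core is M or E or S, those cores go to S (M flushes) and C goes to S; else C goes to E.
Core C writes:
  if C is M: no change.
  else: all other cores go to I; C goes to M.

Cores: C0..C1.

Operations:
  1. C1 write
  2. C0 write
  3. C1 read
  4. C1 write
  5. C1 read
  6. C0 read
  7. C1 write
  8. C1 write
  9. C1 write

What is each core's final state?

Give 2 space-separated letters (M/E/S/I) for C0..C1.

Answer: I M

Derivation:
Op 1: C1 write [C1 write: invalidate none -> C1=M] -> [I,M]
Op 2: C0 write [C0 write: invalidate ['C1=M'] -> C0=M] -> [M,I]
Op 3: C1 read [C1 read from I: others=['C0=M'] -> C1=S, others downsized to S] -> [S,S]
Op 4: C1 write [C1 write: invalidate ['C0=S'] -> C1=M] -> [I,M]
Op 5: C1 read [C1 read: already in M, no change] -> [I,M]
Op 6: C0 read [C0 read from I: others=['C1=M'] -> C0=S, others downsized to S] -> [S,S]
Op 7: C1 write [C1 write: invalidate ['C0=S'] -> C1=M] -> [I,M]
Op 8: C1 write [C1 write: already M (modified), no change] -> [I,M]
Op 9: C1 write [C1 write: already M (modified), no change] -> [I,M]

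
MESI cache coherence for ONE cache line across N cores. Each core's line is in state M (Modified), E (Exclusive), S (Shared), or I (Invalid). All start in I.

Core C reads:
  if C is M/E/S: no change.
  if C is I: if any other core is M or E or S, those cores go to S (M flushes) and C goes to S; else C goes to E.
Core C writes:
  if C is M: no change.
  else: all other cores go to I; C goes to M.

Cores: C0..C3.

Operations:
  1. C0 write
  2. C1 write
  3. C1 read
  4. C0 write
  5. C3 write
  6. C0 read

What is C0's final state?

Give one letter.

Op 1: C0 write [C0 write: invalidate none -> C0=M] -> [M,I,I,I]
Op 2: C1 write [C1 write: invalidate ['C0=M'] -> C1=M] -> [I,M,I,I]
Op 3: C1 read [C1 read: already in M, no change] -> [I,M,I,I]
Op 4: C0 write [C0 write: invalidate ['C1=M'] -> C0=M] -> [M,I,I,I]
Op 5: C3 write [C3 write: invalidate ['C0=M'] -> C3=M] -> [I,I,I,M]
Op 6: C0 read [C0 read from I: others=['C3=M'] -> C0=S, others downsized to S] -> [S,I,I,S]

Answer: S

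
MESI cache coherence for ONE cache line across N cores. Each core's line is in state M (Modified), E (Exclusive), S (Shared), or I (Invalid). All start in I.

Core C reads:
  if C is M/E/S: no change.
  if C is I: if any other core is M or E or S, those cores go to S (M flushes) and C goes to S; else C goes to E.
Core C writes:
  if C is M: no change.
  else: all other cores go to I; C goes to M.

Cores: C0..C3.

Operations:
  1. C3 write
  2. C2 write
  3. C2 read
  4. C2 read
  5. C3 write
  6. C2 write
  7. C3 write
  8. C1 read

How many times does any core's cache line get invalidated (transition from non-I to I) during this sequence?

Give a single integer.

Answer: 4

Derivation:
Op 1: C3 write [C3 write: invalidate none -> C3=M] -> [I,I,I,M] (invalidations this op: 0; running total: 0)
Op 2: C2 write [C2 write: invalidate ['C3=M'] -> C2=M] -> [I,I,M,I] (invalidations this op: 1; running total: 1)
Op 3: C2 read [C2 read: already in M, no change] -> [I,I,M,I] (invalidations this op: 0; running total: 1)
Op 4: C2 read [C2 read: already in M, no change] -> [I,I,M,I] (invalidations this op: 0; running total: 1)
Op 5: C3 write [C3 write: invalidate ['C2=M'] -> C3=M] -> [I,I,I,M] (invalidations this op: 1; running total: 2)
Op 6: C2 write [C2 write: invalidate ['C3=M'] -> C2=M] -> [I,I,M,I] (invalidations this op: 1; running total: 3)
Op 7: C3 write [C3 write: invalidate ['C2=M'] -> C3=M] -> [I,I,I,M] (invalidations this op: 1; running total: 4)
Op 8: C1 read [C1 read from I: others=['C3=M'] -> C1=S, others downsized to S] -> [I,S,I,S] (invalidations this op: 0; running total: 4)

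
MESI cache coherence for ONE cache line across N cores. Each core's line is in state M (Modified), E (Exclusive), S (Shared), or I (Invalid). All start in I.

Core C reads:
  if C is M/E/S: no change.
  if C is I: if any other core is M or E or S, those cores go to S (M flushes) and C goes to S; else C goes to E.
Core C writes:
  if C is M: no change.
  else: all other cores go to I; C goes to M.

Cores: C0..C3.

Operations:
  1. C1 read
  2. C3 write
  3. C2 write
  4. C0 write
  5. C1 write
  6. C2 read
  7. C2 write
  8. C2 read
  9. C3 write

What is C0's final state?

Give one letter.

Op 1: C1 read [C1 read from I: no other sharers -> C1=E (exclusive)] -> [I,E,I,I]
Op 2: C3 write [C3 write: invalidate ['C1=E'] -> C3=M] -> [I,I,I,M]
Op 3: C2 write [C2 write: invalidate ['C3=M'] -> C2=M] -> [I,I,M,I]
Op 4: C0 write [C0 write: invalidate ['C2=M'] -> C0=M] -> [M,I,I,I]
Op 5: C1 write [C1 write: invalidate ['C0=M'] -> C1=M] -> [I,M,I,I]
Op 6: C2 read [C2 read from I: others=['C1=M'] -> C2=S, others downsized to S] -> [I,S,S,I]
Op 7: C2 write [C2 write: invalidate ['C1=S'] -> C2=M] -> [I,I,M,I]
Op 8: C2 read [C2 read: already in M, no change] -> [I,I,M,I]
Op 9: C3 write [C3 write: invalidate ['C2=M'] -> C3=M] -> [I,I,I,M]

Answer: I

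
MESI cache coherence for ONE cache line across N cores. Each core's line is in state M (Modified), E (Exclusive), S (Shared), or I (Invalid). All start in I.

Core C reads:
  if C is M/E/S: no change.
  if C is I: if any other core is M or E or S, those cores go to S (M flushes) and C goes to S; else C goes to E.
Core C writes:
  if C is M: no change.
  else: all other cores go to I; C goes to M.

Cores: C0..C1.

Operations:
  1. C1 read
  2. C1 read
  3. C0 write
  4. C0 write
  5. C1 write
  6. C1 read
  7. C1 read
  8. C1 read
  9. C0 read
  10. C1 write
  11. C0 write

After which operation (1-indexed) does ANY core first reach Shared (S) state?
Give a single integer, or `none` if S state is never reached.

Op 1: C1 read [C1 read from I: no other sharers -> C1=E (exclusive)] -> [I,E]
Op 2: C1 read [C1 read: already in E, no change] -> [I,E]
Op 3: C0 write [C0 write: invalidate ['C1=E'] -> C0=M] -> [M,I]
Op 4: C0 write [C0 write: already M (modified), no change] -> [M,I]
Op 5: C1 write [C1 write: invalidate ['C0=M'] -> C1=M] -> [I,M]
Op 6: C1 read [C1 read: already in M, no change] -> [I,M]
Op 7: C1 read [C1 read: already in M, no change] -> [I,M]
Op 8: C1 read [C1 read: already in M, no change] -> [I,M]
Op 9: C0 read [C0 read from I: others=['C1=M'] -> C0=S, others downsized to S] -> [S,S]
  -> First S state at op 9; remaining ops need not be traced.

Answer: 9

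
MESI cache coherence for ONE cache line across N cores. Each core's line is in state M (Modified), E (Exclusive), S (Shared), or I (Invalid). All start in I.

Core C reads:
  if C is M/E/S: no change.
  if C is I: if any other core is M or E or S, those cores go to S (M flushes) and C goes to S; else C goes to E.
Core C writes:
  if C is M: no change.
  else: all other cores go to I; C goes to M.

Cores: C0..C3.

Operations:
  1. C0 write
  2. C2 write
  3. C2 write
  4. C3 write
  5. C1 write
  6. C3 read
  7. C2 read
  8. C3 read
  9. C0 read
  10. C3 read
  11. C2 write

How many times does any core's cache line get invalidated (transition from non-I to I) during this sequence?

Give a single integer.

Answer: 6

Derivation:
Op 1: C0 write [C0 write: invalidate none -> C0=M] -> [M,I,I,I] (invalidations this op: 0; running total: 0)
Op 2: C2 write [C2 write: invalidate ['C0=M'] -> C2=M] -> [I,I,M,I] (invalidations this op: 1; running total: 1)
Op 3: C2 write [C2 write: already M (modified), no change] -> [I,I,M,I] (invalidations this op: 0; running total: 1)
Op 4: C3 write [C3 write: invalidate ['C2=M'] -> C3=M] -> [I,I,I,M] (invalidations this op: 1; running total: 2)
Op 5: C1 write [C1 write: invalidate ['C3=M'] -> C1=M] -> [I,M,I,I] (invalidations this op: 1; running total: 3)
Op 6: C3 read [C3 read from I: others=['C1=M'] -> C3=S, others downsized to S] -> [I,S,I,S] (invalidations this op: 0; running total: 3)
Op 7: C2 read [C2 read from I: others=['C1=S', 'C3=S'] -> C2=S, others downsized to S] -> [I,S,S,S] (invalidations this op: 0; running total: 3)
Op 8: C3 read [C3 read: already in S, no change] -> [I,S,S,S] (invalidations this op: 0; running total: 3)
Op 9: C0 read [C0 read from I: others=['C1=S', 'C2=S', 'C3=S'] -> C0=S, others downsized to S] -> [S,S,S,S] (invalidations this op: 0; running total: 3)
Op 10: C3 read [C3 read: already in S, no change] -> [S,S,S,S] (invalidations this op: 0; running total: 3)
Op 11: C2 write [C2 write: invalidate ['C0=S', 'C1=S', 'C3=S'] -> C2=M] -> [I,I,M,I] (invalidations this op: 3; running total: 6)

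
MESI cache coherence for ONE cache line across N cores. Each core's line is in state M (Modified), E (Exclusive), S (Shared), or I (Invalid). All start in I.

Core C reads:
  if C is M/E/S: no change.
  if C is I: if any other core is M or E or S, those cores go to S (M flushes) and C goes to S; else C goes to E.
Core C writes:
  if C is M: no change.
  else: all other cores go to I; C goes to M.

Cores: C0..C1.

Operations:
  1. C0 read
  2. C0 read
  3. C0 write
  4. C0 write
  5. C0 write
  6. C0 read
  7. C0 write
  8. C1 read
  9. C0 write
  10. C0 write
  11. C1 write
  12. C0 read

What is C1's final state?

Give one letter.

Answer: S

Derivation:
Op 1: C0 read [C0 read from I: no other sharers -> C0=E (exclusive)] -> [E,I]
Op 2: C0 read [C0 read: already in E, no change] -> [E,I]
Op 3: C0 write [C0 write: invalidate none -> C0=M] -> [M,I]
Op 4: C0 write [C0 write: already M (modified), no change] -> [M,I]
Op 5: C0 write [C0 write: already M (modified), no change] -> [M,I]
Op 6: C0 read [C0 read: already in M, no change] -> [M,I]
Op 7: C0 write [C0 write: already M (modified), no change] -> [M,I]
Op 8: C1 read [C1 read from I: others=['C0=M'] -> C1=S, others downsized to S] -> [S,S]
Op 9: C0 write [C0 write: invalidate ['C1=S'] -> C0=M] -> [M,I]
Op 10: C0 write [C0 write: already M (modified), no change] -> [M,I]
Op 11: C1 write [C1 write: invalidate ['C0=M'] -> C1=M] -> [I,M]
Op 12: C0 read [C0 read from I: others=['C1=M'] -> C0=S, others downsized to S] -> [S,S]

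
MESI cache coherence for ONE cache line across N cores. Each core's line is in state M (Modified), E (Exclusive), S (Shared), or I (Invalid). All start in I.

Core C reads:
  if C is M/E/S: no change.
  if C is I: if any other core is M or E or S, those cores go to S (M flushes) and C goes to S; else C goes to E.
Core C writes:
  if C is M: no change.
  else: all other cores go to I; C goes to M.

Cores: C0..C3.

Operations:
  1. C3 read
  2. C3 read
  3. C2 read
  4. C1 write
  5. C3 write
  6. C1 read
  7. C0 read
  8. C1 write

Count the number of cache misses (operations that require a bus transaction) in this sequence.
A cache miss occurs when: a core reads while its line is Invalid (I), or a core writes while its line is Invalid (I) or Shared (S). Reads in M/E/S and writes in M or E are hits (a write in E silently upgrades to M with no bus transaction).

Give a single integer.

Op 1: C3 read [C3 read from I: no other sharers -> C3=E (exclusive)] -> [I,I,I,E] [MISS #1: read from I]
Op 2: C3 read [C3 read: already in E, no change] -> [I,I,I,E] [hit: read from E]
Op 3: C2 read [C2 read from I: others=['C3=E'] -> C2=S, others downsized to S] -> [I,I,S,S] [MISS #2: read from I]
Op 4: C1 write [C1 write: invalidate ['C2=S', 'C3=S'] -> C1=M] -> [I,M,I,I] [MISS #3: write from I]
Op 5: C3 write [C3 write: invalidate ['C1=M'] -> C3=M] -> [I,I,I,M] [MISS #4: write from I]
Op 6: C1 read [C1 read from I: others=['C3=M'] -> C1=S, others downsized to S] -> [I,S,I,S] [MISS #5: read from I]
Op 7: C0 read [C0 read from I: others=['C1=S', 'C3=S'] -> C0=S, others downsized to S] -> [S,S,I,S] [MISS #6: read from I]
Op 8: C1 write [C1 write: invalidate ['C0=S', 'C3=S'] -> C1=M] -> [I,M,I,I] [MISS #7: write from S]

Answer: 7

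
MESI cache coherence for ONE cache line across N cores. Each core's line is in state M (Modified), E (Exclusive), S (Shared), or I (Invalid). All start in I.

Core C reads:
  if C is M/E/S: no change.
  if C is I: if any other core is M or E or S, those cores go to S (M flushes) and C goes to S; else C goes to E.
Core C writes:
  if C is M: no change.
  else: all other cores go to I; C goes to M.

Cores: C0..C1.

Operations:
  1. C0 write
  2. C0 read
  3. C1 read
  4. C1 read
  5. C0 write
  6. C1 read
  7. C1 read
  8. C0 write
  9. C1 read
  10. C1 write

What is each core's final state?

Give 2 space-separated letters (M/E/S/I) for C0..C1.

Answer: I M

Derivation:
Op 1: C0 write [C0 write: invalidate none -> C0=M] -> [M,I]
Op 2: C0 read [C0 read: already in M, no change] -> [M,I]
Op 3: C1 read [C1 read from I: others=['C0=M'] -> C1=S, others downsized to S] -> [S,S]
Op 4: C1 read [C1 read: already in S, no change] -> [S,S]
Op 5: C0 write [C0 write: invalidate ['C1=S'] -> C0=M] -> [M,I]
Op 6: C1 read [C1 read from I: others=['C0=M'] -> C1=S, others downsized to S] -> [S,S]
Op 7: C1 read [C1 read: already in S, no change] -> [S,S]
Op 8: C0 write [C0 write: invalidate ['C1=S'] -> C0=M] -> [M,I]
Op 9: C1 read [C1 read from I: others=['C0=M'] -> C1=S, others downsized to S] -> [S,S]
Op 10: C1 write [C1 write: invalidate ['C0=S'] -> C1=M] -> [I,M]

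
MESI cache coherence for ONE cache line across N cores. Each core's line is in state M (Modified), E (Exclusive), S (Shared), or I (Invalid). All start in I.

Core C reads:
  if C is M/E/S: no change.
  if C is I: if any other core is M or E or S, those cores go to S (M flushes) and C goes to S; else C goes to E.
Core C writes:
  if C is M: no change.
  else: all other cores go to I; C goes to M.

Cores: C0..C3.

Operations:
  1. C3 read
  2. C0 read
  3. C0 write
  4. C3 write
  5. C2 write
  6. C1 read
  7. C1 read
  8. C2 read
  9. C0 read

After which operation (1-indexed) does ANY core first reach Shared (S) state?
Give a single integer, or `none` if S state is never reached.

Answer: 2

Derivation:
Op 1: C3 read [C3 read from I: no other sharers -> C3=E (exclusive)] -> [I,I,I,E]
Op 2: C0 read [C0 read from I: others=['C3=E'] -> C0=S, others downsized to S] -> [S,I,I,S]
  -> First S state at op 2; remaining ops need not be traced.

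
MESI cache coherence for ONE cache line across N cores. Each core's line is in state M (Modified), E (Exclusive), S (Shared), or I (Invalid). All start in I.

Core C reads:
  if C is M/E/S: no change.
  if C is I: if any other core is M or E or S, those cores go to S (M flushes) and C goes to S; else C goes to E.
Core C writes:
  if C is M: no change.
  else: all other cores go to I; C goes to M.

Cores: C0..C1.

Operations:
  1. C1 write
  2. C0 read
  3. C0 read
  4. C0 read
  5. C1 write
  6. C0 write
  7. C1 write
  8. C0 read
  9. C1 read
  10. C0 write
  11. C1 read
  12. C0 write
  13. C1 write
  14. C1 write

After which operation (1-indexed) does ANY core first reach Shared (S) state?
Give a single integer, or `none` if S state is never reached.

Op 1: C1 write [C1 write: invalidate none -> C1=M] -> [I,M]
Op 2: C0 read [C0 read from I: others=['C1=M'] -> C0=S, others downsized to S] -> [S,S]
  -> First S state at op 2; remaining ops need not be traced.

Answer: 2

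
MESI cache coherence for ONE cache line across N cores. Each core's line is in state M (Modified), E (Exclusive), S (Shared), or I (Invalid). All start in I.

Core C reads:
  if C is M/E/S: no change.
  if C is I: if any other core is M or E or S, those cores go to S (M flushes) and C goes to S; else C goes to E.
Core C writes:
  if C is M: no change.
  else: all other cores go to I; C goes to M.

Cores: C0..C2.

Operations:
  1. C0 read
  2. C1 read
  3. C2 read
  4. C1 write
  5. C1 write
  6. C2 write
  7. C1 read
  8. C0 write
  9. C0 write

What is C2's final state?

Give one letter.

Answer: I

Derivation:
Op 1: C0 read [C0 read from I: no other sharers -> C0=E (exclusive)] -> [E,I,I]
Op 2: C1 read [C1 read from I: others=['C0=E'] -> C1=S, others downsized to S] -> [S,S,I]
Op 3: C2 read [C2 read from I: others=['C0=S', 'C1=S'] -> C2=S, others downsized to S] -> [S,S,S]
Op 4: C1 write [C1 write: invalidate ['C0=S', 'C2=S'] -> C1=M] -> [I,M,I]
Op 5: C1 write [C1 write: already M (modified), no change] -> [I,M,I]
Op 6: C2 write [C2 write: invalidate ['C1=M'] -> C2=M] -> [I,I,M]
Op 7: C1 read [C1 read from I: others=['C2=M'] -> C1=S, others downsized to S] -> [I,S,S]
Op 8: C0 write [C0 write: invalidate ['C1=S', 'C2=S'] -> C0=M] -> [M,I,I]
Op 9: C0 write [C0 write: already M (modified), no change] -> [M,I,I]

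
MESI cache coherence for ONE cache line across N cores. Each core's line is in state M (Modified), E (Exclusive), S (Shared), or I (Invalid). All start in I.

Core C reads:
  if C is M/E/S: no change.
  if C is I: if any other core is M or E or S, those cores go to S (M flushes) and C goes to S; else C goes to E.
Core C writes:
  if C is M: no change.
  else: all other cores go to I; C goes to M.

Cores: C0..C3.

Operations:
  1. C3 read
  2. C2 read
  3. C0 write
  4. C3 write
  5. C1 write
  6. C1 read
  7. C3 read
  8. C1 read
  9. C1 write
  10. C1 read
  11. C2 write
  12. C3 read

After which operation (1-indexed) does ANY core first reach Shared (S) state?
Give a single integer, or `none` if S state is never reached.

Answer: 2

Derivation:
Op 1: C3 read [C3 read from I: no other sharers -> C3=E (exclusive)] -> [I,I,I,E]
Op 2: C2 read [C2 read from I: others=['C3=E'] -> C2=S, others downsized to S] -> [I,I,S,S]
  -> First S state at op 2; remaining ops need not be traced.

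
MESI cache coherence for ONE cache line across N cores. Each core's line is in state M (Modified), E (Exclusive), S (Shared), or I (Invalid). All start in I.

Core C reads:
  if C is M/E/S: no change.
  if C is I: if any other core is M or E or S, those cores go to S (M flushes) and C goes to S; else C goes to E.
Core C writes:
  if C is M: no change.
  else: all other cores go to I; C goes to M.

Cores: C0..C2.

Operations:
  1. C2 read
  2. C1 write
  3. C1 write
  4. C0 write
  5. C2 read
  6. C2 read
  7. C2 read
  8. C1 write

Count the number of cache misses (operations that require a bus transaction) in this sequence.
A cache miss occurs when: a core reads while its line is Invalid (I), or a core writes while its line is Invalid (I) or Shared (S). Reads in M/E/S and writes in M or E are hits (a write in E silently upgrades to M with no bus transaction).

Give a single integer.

Op 1: C2 read [C2 read from I: no other sharers -> C2=E (exclusive)] -> [I,I,E] [MISS #1: read from I]
Op 2: C1 write [C1 write: invalidate ['C2=E'] -> C1=M] -> [I,M,I] [MISS #2: write from I]
Op 3: C1 write [C1 write: already M (modified), no change] -> [I,M,I] [hit: write from M]
Op 4: C0 write [C0 write: invalidate ['C1=M'] -> C0=M] -> [M,I,I] [MISS #3: write from I]
Op 5: C2 read [C2 read from I: others=['C0=M'] -> C2=S, others downsized to S] -> [S,I,S] [MISS #4: read from I]
Op 6: C2 read [C2 read: already in S, no change] -> [S,I,S] [hit: read from S]
Op 7: C2 read [C2 read: already in S, no change] -> [S,I,S] [hit: read from S]
Op 8: C1 write [C1 write: invalidate ['C0=S', 'C2=S'] -> C1=M] -> [I,M,I] [MISS #5: write from I]

Answer: 5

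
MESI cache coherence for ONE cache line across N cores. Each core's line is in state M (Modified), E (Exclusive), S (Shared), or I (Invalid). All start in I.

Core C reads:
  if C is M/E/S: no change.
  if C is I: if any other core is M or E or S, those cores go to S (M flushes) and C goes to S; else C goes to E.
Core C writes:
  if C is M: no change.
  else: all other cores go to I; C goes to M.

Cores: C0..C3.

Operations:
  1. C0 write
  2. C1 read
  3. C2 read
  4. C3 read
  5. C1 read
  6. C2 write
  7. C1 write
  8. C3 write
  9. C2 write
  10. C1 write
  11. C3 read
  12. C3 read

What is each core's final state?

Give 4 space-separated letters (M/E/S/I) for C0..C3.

Answer: I S I S

Derivation:
Op 1: C0 write [C0 write: invalidate none -> C0=M] -> [M,I,I,I]
Op 2: C1 read [C1 read from I: others=['C0=M'] -> C1=S, others downsized to S] -> [S,S,I,I]
Op 3: C2 read [C2 read from I: others=['C0=S', 'C1=S'] -> C2=S, others downsized to S] -> [S,S,S,I]
Op 4: C3 read [C3 read from I: others=['C0=S', 'C1=S', 'C2=S'] -> C3=S, others downsized to S] -> [S,S,S,S]
Op 5: C1 read [C1 read: already in S, no change] -> [S,S,S,S]
Op 6: C2 write [C2 write: invalidate ['C0=S', 'C1=S', 'C3=S'] -> C2=M] -> [I,I,M,I]
Op 7: C1 write [C1 write: invalidate ['C2=M'] -> C1=M] -> [I,M,I,I]
Op 8: C3 write [C3 write: invalidate ['C1=M'] -> C3=M] -> [I,I,I,M]
Op 9: C2 write [C2 write: invalidate ['C3=M'] -> C2=M] -> [I,I,M,I]
Op 10: C1 write [C1 write: invalidate ['C2=M'] -> C1=M] -> [I,M,I,I]
Op 11: C3 read [C3 read from I: others=['C1=M'] -> C3=S, others downsized to S] -> [I,S,I,S]
Op 12: C3 read [C3 read: already in S, no change] -> [I,S,I,S]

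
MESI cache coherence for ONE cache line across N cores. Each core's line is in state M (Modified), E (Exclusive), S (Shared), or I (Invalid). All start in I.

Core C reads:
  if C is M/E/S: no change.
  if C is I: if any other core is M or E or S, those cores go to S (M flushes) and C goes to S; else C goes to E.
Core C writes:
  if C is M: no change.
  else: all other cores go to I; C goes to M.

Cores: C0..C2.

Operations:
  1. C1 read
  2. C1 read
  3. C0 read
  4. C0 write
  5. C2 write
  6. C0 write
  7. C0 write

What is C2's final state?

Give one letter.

Answer: I

Derivation:
Op 1: C1 read [C1 read from I: no other sharers -> C1=E (exclusive)] -> [I,E,I]
Op 2: C1 read [C1 read: already in E, no change] -> [I,E,I]
Op 3: C0 read [C0 read from I: others=['C1=E'] -> C0=S, others downsized to S] -> [S,S,I]
Op 4: C0 write [C0 write: invalidate ['C1=S'] -> C0=M] -> [M,I,I]
Op 5: C2 write [C2 write: invalidate ['C0=M'] -> C2=M] -> [I,I,M]
Op 6: C0 write [C0 write: invalidate ['C2=M'] -> C0=M] -> [M,I,I]
Op 7: C0 write [C0 write: already M (modified), no change] -> [M,I,I]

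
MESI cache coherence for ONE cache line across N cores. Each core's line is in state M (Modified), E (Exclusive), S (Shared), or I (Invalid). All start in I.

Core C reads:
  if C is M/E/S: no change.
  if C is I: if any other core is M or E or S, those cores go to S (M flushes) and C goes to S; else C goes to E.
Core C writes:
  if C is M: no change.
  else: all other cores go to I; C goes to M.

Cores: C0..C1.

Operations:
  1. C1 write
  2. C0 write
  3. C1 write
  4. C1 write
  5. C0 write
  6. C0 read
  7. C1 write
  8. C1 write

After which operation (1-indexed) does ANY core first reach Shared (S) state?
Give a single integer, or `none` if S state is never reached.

Answer: none

Derivation:
Op 1: C1 write [C1 write: invalidate none -> C1=M] -> [I,M]
Op 2: C0 write [C0 write: invalidate ['C1=M'] -> C0=M] -> [M,I]
Op 3: C1 write [C1 write: invalidate ['C0=M'] -> C1=M] -> [I,M]
Op 4: C1 write [C1 write: already M (modified), no change] -> [I,M]
Op 5: C0 write [C0 write: invalidate ['C1=M'] -> C0=M] -> [M,I]
Op 6: C0 read [C0 read: already in M, no change] -> [M,I]
Op 7: C1 write [C1 write: invalidate ['C0=M'] -> C1=M] -> [I,M]
Op 8: C1 write [C1 write: already M (modified), no change] -> [I,M]
S state never reached in this sequence.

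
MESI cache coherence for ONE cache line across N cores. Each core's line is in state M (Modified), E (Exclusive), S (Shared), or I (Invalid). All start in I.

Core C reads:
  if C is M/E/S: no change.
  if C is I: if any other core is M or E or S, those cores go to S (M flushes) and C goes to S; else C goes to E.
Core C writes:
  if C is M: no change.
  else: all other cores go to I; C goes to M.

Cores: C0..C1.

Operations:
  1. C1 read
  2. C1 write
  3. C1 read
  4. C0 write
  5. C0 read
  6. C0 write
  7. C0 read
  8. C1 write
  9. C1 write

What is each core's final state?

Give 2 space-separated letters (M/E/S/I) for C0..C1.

Answer: I M

Derivation:
Op 1: C1 read [C1 read from I: no other sharers -> C1=E (exclusive)] -> [I,E]
Op 2: C1 write [C1 write: invalidate none -> C1=M] -> [I,M]
Op 3: C1 read [C1 read: already in M, no change] -> [I,M]
Op 4: C0 write [C0 write: invalidate ['C1=M'] -> C0=M] -> [M,I]
Op 5: C0 read [C0 read: already in M, no change] -> [M,I]
Op 6: C0 write [C0 write: already M (modified), no change] -> [M,I]
Op 7: C0 read [C0 read: already in M, no change] -> [M,I]
Op 8: C1 write [C1 write: invalidate ['C0=M'] -> C1=M] -> [I,M]
Op 9: C1 write [C1 write: already M (modified), no change] -> [I,M]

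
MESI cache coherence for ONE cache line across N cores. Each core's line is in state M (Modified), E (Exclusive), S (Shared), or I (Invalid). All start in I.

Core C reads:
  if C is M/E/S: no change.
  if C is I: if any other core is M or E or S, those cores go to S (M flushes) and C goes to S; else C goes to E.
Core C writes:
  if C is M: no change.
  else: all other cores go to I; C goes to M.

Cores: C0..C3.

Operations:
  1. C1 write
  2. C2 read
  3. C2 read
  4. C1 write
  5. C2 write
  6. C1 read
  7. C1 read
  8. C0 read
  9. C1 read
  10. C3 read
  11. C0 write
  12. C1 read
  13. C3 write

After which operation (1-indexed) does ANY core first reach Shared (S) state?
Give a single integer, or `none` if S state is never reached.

Answer: 2

Derivation:
Op 1: C1 write [C1 write: invalidate none -> C1=M] -> [I,M,I,I]
Op 2: C2 read [C2 read from I: others=['C1=M'] -> C2=S, others downsized to S] -> [I,S,S,I]
  -> First S state at op 2; remaining ops need not be traced.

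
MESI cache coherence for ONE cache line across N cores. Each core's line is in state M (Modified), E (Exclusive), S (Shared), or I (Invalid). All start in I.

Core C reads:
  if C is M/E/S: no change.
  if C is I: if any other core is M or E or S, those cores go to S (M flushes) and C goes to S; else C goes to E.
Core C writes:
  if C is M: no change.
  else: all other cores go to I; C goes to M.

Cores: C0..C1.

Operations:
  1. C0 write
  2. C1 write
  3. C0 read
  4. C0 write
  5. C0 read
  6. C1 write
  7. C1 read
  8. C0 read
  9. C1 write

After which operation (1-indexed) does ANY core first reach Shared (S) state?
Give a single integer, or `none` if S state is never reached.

Op 1: C0 write [C0 write: invalidate none -> C0=M] -> [M,I]
Op 2: C1 write [C1 write: invalidate ['C0=M'] -> C1=M] -> [I,M]
Op 3: C0 read [C0 read from I: others=['C1=M'] -> C0=S, others downsized to S] -> [S,S]
  -> First S state at op 3; remaining ops need not be traced.

Answer: 3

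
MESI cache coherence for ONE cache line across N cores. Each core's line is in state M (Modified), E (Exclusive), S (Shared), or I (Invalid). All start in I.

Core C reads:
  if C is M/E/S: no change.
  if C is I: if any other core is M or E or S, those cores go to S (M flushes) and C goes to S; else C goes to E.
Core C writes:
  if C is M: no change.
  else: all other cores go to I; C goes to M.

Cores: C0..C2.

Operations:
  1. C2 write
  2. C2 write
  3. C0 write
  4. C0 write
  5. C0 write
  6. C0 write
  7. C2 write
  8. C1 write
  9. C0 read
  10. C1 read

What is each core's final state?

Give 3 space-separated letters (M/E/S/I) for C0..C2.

Op 1: C2 write [C2 write: invalidate none -> C2=M] -> [I,I,M]
Op 2: C2 write [C2 write: already M (modified), no change] -> [I,I,M]
Op 3: C0 write [C0 write: invalidate ['C2=M'] -> C0=M] -> [M,I,I]
Op 4: C0 write [C0 write: already M (modified), no change] -> [M,I,I]
Op 5: C0 write [C0 write: already M (modified), no change] -> [M,I,I]
Op 6: C0 write [C0 write: already M (modified), no change] -> [M,I,I]
Op 7: C2 write [C2 write: invalidate ['C0=M'] -> C2=M] -> [I,I,M]
Op 8: C1 write [C1 write: invalidate ['C2=M'] -> C1=M] -> [I,M,I]
Op 9: C0 read [C0 read from I: others=['C1=M'] -> C0=S, others downsized to S] -> [S,S,I]
Op 10: C1 read [C1 read: already in S, no change] -> [S,S,I]

Answer: S S I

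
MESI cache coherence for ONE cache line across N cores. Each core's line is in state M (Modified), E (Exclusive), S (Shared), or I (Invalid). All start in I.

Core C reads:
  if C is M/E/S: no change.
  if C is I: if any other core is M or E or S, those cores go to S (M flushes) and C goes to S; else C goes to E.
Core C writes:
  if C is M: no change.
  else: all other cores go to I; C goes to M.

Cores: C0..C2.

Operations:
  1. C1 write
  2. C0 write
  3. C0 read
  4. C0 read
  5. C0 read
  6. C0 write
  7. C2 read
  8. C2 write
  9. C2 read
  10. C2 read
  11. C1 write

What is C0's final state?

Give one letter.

Answer: I

Derivation:
Op 1: C1 write [C1 write: invalidate none -> C1=M] -> [I,M,I]
Op 2: C0 write [C0 write: invalidate ['C1=M'] -> C0=M] -> [M,I,I]
Op 3: C0 read [C0 read: already in M, no change] -> [M,I,I]
Op 4: C0 read [C0 read: already in M, no change] -> [M,I,I]
Op 5: C0 read [C0 read: already in M, no change] -> [M,I,I]
Op 6: C0 write [C0 write: already M (modified), no change] -> [M,I,I]
Op 7: C2 read [C2 read from I: others=['C0=M'] -> C2=S, others downsized to S] -> [S,I,S]
Op 8: C2 write [C2 write: invalidate ['C0=S'] -> C2=M] -> [I,I,M]
Op 9: C2 read [C2 read: already in M, no change] -> [I,I,M]
Op 10: C2 read [C2 read: already in M, no change] -> [I,I,M]
Op 11: C1 write [C1 write: invalidate ['C2=M'] -> C1=M] -> [I,M,I]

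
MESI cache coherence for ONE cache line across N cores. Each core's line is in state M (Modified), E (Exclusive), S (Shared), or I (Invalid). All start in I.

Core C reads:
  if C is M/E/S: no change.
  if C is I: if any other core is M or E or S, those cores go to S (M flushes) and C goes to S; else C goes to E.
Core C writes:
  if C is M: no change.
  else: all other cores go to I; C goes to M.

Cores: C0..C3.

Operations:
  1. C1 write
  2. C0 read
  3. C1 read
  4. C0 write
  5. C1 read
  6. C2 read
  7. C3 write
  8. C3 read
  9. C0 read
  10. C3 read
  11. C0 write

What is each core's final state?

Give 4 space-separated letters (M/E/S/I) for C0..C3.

Op 1: C1 write [C1 write: invalidate none -> C1=M] -> [I,M,I,I]
Op 2: C0 read [C0 read from I: others=['C1=M'] -> C0=S, others downsized to S] -> [S,S,I,I]
Op 3: C1 read [C1 read: already in S, no change] -> [S,S,I,I]
Op 4: C0 write [C0 write: invalidate ['C1=S'] -> C0=M] -> [M,I,I,I]
Op 5: C1 read [C1 read from I: others=['C0=M'] -> C1=S, others downsized to S] -> [S,S,I,I]
Op 6: C2 read [C2 read from I: others=['C0=S', 'C1=S'] -> C2=S, others downsized to S] -> [S,S,S,I]
Op 7: C3 write [C3 write: invalidate ['C0=S', 'C1=S', 'C2=S'] -> C3=M] -> [I,I,I,M]
Op 8: C3 read [C3 read: already in M, no change] -> [I,I,I,M]
Op 9: C0 read [C0 read from I: others=['C3=M'] -> C0=S, others downsized to S] -> [S,I,I,S]
Op 10: C3 read [C3 read: already in S, no change] -> [S,I,I,S]
Op 11: C0 write [C0 write: invalidate ['C3=S'] -> C0=M] -> [M,I,I,I]

Answer: M I I I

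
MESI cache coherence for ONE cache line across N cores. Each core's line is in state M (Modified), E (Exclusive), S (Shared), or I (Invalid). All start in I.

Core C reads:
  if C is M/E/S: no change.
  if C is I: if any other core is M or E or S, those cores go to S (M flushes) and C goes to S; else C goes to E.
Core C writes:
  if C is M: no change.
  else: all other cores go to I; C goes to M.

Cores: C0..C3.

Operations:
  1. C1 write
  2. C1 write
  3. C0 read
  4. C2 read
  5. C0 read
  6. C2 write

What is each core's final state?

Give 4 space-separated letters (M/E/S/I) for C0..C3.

Op 1: C1 write [C1 write: invalidate none -> C1=M] -> [I,M,I,I]
Op 2: C1 write [C1 write: already M (modified), no change] -> [I,M,I,I]
Op 3: C0 read [C0 read from I: others=['C1=M'] -> C0=S, others downsized to S] -> [S,S,I,I]
Op 4: C2 read [C2 read from I: others=['C0=S', 'C1=S'] -> C2=S, others downsized to S] -> [S,S,S,I]
Op 5: C0 read [C0 read: already in S, no change] -> [S,S,S,I]
Op 6: C2 write [C2 write: invalidate ['C0=S', 'C1=S'] -> C2=M] -> [I,I,M,I]

Answer: I I M I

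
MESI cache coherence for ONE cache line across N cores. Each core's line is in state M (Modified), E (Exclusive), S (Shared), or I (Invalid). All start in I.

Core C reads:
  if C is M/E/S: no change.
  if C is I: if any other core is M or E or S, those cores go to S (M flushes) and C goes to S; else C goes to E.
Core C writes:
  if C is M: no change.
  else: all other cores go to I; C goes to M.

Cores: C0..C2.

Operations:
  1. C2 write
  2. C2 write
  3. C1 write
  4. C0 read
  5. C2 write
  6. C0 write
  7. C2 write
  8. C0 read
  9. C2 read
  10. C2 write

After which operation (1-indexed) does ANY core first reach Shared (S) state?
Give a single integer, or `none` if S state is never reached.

Op 1: C2 write [C2 write: invalidate none -> C2=M] -> [I,I,M]
Op 2: C2 write [C2 write: already M (modified), no change] -> [I,I,M]
Op 3: C1 write [C1 write: invalidate ['C2=M'] -> C1=M] -> [I,M,I]
Op 4: C0 read [C0 read from I: others=['C1=M'] -> C0=S, others downsized to S] -> [S,S,I]
  -> First S state at op 4; remaining ops need not be traced.

Answer: 4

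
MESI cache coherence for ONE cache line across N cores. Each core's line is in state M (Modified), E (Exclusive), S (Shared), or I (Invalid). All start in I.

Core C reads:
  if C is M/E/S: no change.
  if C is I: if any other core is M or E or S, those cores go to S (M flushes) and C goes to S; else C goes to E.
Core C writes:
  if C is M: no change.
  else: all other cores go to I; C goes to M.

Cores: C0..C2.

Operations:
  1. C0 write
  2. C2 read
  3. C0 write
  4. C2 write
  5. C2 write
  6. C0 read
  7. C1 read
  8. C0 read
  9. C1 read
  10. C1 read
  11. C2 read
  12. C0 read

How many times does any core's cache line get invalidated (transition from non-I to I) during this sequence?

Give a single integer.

Answer: 2

Derivation:
Op 1: C0 write [C0 write: invalidate none -> C0=M] -> [M,I,I] (invalidations this op: 0; running total: 0)
Op 2: C2 read [C2 read from I: others=['C0=M'] -> C2=S, others downsized to S] -> [S,I,S] (invalidations this op: 0; running total: 0)
Op 3: C0 write [C0 write: invalidate ['C2=S'] -> C0=M] -> [M,I,I] (invalidations this op: 1; running total: 1)
Op 4: C2 write [C2 write: invalidate ['C0=M'] -> C2=M] -> [I,I,M] (invalidations this op: 1; running total: 2)
Op 5: C2 write [C2 write: already M (modified), no change] -> [I,I,M] (invalidations this op: 0; running total: 2)
Op 6: C0 read [C0 read from I: others=['C2=M'] -> C0=S, others downsized to S] -> [S,I,S] (invalidations this op: 0; running total: 2)
Op 7: C1 read [C1 read from I: others=['C0=S', 'C2=S'] -> C1=S, others downsized to S] -> [S,S,S] (invalidations this op: 0; running total: 2)
Op 8: C0 read [C0 read: already in S, no change] -> [S,S,S] (invalidations this op: 0; running total: 2)
Op 9: C1 read [C1 read: already in S, no change] -> [S,S,S] (invalidations this op: 0; running total: 2)
Op 10: C1 read [C1 read: already in S, no change] -> [S,S,S] (invalidations this op: 0; running total: 2)
Op 11: C2 read [C2 read: already in S, no change] -> [S,S,S] (invalidations this op: 0; running total: 2)
Op 12: C0 read [C0 read: already in S, no change] -> [S,S,S] (invalidations this op: 0; running total: 2)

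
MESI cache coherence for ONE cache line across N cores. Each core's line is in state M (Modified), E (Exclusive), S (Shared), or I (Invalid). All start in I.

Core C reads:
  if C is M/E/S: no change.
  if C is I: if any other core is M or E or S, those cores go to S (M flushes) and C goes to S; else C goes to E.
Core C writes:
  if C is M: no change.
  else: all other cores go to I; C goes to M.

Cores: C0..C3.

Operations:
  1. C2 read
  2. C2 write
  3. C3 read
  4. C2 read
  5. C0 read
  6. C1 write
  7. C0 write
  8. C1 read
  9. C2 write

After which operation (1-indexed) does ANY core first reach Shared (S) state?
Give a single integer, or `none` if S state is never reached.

Answer: 3

Derivation:
Op 1: C2 read [C2 read from I: no other sharers -> C2=E (exclusive)] -> [I,I,E,I]
Op 2: C2 write [C2 write: invalidate none -> C2=M] -> [I,I,M,I]
Op 3: C3 read [C3 read from I: others=['C2=M'] -> C3=S, others downsized to S] -> [I,I,S,S]
  -> First S state at op 3; remaining ops need not be traced.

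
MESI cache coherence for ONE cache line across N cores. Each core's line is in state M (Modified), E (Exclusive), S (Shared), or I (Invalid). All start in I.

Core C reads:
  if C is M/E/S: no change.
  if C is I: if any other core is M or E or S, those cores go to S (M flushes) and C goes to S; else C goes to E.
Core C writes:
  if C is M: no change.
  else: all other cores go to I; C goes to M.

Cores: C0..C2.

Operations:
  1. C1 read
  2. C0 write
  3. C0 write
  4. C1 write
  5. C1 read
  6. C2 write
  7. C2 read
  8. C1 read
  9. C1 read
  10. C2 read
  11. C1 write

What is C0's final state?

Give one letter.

Op 1: C1 read [C1 read from I: no other sharers -> C1=E (exclusive)] -> [I,E,I]
Op 2: C0 write [C0 write: invalidate ['C1=E'] -> C0=M] -> [M,I,I]
Op 3: C0 write [C0 write: already M (modified), no change] -> [M,I,I]
Op 4: C1 write [C1 write: invalidate ['C0=M'] -> C1=M] -> [I,M,I]
Op 5: C1 read [C1 read: already in M, no change] -> [I,M,I]
Op 6: C2 write [C2 write: invalidate ['C1=M'] -> C2=M] -> [I,I,M]
Op 7: C2 read [C2 read: already in M, no change] -> [I,I,M]
Op 8: C1 read [C1 read from I: others=['C2=M'] -> C1=S, others downsized to S] -> [I,S,S]
Op 9: C1 read [C1 read: already in S, no change] -> [I,S,S]
Op 10: C2 read [C2 read: already in S, no change] -> [I,S,S]
Op 11: C1 write [C1 write: invalidate ['C2=S'] -> C1=M] -> [I,M,I]

Answer: I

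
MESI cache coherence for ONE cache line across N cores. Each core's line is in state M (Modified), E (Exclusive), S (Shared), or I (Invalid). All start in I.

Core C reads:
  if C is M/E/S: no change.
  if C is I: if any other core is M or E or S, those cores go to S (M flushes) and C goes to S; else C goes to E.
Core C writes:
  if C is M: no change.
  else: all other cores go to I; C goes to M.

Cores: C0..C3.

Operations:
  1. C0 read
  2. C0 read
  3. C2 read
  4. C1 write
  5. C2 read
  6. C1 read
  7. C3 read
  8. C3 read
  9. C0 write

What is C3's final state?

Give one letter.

Answer: I

Derivation:
Op 1: C0 read [C0 read from I: no other sharers -> C0=E (exclusive)] -> [E,I,I,I]
Op 2: C0 read [C0 read: already in E, no change] -> [E,I,I,I]
Op 3: C2 read [C2 read from I: others=['C0=E'] -> C2=S, others downsized to S] -> [S,I,S,I]
Op 4: C1 write [C1 write: invalidate ['C0=S', 'C2=S'] -> C1=M] -> [I,M,I,I]
Op 5: C2 read [C2 read from I: others=['C1=M'] -> C2=S, others downsized to S] -> [I,S,S,I]
Op 6: C1 read [C1 read: already in S, no change] -> [I,S,S,I]
Op 7: C3 read [C3 read from I: others=['C1=S', 'C2=S'] -> C3=S, others downsized to S] -> [I,S,S,S]
Op 8: C3 read [C3 read: already in S, no change] -> [I,S,S,S]
Op 9: C0 write [C0 write: invalidate ['C1=S', 'C2=S', 'C3=S'] -> C0=M] -> [M,I,I,I]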